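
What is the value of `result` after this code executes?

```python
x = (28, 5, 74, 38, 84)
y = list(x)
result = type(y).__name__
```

x is tuple; y is list; result = 'list'

'list'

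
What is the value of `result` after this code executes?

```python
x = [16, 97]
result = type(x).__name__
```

x is list; result = 'list'

'list'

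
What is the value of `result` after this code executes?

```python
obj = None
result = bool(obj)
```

obj = None; result = False

False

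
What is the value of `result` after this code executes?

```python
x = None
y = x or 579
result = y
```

x = None; y = 579; result = 579

579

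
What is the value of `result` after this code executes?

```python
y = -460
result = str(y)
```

y = -460; result = '-460'

'-460'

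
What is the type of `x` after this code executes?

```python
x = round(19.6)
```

round() with no decimal places returns int

int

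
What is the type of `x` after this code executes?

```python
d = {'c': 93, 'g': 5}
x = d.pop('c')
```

dict.pop() returns the value

int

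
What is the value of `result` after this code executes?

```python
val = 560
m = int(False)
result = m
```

val = 560; m = 0; result = 0

0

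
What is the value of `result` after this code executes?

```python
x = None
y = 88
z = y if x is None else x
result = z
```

x = None; y = 88; z = 88; result = 88

88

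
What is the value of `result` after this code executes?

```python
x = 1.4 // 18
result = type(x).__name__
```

x is float; result = 'float'

'float'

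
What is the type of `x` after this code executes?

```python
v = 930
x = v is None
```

'is' comparison returns bool

bool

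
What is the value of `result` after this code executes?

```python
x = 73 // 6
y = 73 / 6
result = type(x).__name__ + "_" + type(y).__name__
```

x is int; y is float; result = 'int_float'

'int_float'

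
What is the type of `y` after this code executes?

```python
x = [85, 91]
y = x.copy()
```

list.copy() returns list

list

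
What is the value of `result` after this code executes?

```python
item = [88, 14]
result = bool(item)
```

item = [88, 14]; result = True

True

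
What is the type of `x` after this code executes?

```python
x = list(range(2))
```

list(range()) returns list

list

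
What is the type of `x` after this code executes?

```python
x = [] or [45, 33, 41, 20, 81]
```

'or' returns first truthy value (list)

list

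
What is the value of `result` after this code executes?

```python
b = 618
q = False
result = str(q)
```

b = 618; q = False; result = 'False'

'False'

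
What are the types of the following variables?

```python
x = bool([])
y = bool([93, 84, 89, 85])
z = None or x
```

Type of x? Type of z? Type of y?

bool() returns bool; None or bool returns the bool; bool() returns bool

bool, bool, bool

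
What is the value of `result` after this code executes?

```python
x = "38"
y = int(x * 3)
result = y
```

x = '38'; y = 383838; result = 383838

383838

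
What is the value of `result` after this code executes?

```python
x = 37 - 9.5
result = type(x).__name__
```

x is float; result = 'float'

'float'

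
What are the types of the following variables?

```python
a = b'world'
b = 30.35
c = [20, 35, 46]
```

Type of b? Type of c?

b is assigned a number with a decimal point, so it is a float; c is assigned a list literal (square brackets)

float, list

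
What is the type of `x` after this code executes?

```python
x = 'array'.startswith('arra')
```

str.startswith() returns bool

bool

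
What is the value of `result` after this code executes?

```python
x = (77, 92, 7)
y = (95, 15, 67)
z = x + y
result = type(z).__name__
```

x is tuple; y is tuple; z is tuple; result = 'tuple'

'tuple'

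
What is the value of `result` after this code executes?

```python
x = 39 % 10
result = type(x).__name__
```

x is int; result = 'int'

'int'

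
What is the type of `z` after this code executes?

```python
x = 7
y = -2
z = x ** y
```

int ** negative = float

float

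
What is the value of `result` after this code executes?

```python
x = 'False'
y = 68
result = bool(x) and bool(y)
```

x = 'False'; y = 68; result = True

True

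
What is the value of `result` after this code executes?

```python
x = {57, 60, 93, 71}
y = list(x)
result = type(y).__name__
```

x is set; y is list; result = 'list'

'list'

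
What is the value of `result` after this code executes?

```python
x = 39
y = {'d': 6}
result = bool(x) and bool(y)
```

x = 39; y = {'d': 6}; result = True

True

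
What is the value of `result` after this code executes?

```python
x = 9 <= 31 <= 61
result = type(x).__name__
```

x is bool; result = 'bool'

'bool'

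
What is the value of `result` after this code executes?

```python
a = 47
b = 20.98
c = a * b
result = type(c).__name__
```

a is int; b is float; c is float; result = 'float'

'float'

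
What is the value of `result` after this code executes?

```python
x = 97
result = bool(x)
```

x = 97; result = True

True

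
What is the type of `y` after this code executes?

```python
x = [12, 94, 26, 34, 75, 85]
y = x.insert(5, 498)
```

list.insert() returns None

NoneType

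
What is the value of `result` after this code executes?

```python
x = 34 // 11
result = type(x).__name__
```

x is int; result = 'int'

'int'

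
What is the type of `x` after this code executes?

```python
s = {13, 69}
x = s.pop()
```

Popping from set[int] returns int

int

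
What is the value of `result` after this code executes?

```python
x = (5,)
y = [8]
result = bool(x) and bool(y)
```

x = (5,); y = [8]; result = True

True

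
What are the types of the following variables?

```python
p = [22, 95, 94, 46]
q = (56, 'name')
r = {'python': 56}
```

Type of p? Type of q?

p is assigned a list literal (square brackets); q is assigned a tuple (parenthesized, comma-separated values)

list, tuple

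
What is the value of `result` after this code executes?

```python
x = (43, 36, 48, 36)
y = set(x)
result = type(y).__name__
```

x is tuple; y is set; result = 'set'

'set'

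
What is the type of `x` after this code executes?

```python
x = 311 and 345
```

'and' with truthy values returns last operand (int)

int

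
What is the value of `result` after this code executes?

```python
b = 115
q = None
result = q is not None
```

b = 115; q = None; result = False

False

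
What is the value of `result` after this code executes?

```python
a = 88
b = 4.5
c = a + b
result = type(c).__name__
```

a is int; b is float; c is float; result = 'float'

'float'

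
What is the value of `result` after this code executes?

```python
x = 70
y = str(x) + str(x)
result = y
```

x = 70; y = '7070'; result = '7070'

'7070'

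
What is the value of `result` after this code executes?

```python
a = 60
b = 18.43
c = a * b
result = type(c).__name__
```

a is int; b is float; c is float; result = 'float'

'float'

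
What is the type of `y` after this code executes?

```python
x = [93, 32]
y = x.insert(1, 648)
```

list.insert() returns None

NoneType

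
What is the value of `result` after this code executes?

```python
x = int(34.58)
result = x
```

x = 34; result = 34

34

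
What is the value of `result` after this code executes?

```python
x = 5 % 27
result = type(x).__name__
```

x is int; result = 'int'

'int'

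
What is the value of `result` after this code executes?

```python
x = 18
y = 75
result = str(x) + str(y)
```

x = 18; y = 75; result = '1875'

'1875'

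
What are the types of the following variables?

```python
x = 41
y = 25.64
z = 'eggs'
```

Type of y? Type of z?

y is assigned a number with a decimal point, so it is a float; z is assigned a quoted string literal, so it is a str

float, str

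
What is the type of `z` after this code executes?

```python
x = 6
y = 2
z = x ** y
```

positive int ** positive int = int

int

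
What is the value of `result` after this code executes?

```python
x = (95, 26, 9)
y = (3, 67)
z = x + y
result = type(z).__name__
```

x is tuple; y is tuple; z is tuple; result = 'tuple'

'tuple'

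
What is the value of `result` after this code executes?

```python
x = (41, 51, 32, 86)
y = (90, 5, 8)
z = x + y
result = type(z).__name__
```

x is tuple; y is tuple; z is tuple; result = 'tuple'

'tuple'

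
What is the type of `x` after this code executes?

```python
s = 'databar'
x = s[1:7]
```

Slicing a str returns str

str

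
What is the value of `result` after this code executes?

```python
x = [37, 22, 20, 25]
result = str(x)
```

x = [37, 22, 20, 25]; result = '[37, 22, 20, 25]'

'[37, 22, 20, 25]'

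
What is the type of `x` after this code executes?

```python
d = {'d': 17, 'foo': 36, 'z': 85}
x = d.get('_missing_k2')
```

dict.get() returns None when key not found

NoneType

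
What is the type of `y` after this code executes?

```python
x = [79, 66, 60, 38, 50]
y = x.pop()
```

list.pop() returns the popped element

int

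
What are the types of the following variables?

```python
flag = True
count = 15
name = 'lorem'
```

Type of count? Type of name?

count is assigned a bare integer (no decimal point), so it is an int; name is assigned a quoted string literal, so it is a str

int, str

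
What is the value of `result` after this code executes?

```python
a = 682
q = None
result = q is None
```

a = 682; q = None; result = True

True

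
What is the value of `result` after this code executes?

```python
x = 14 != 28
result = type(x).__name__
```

x is bool; result = 'bool'

'bool'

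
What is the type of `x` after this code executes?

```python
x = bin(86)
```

bin() returns str representation

str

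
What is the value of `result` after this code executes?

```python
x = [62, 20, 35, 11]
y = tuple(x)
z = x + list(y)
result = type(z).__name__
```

x is list; y is tuple; z is list; result = 'list'

'list'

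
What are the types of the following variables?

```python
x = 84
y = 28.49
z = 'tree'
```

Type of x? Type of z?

x is assigned a bare integer (no decimal point), so it is an int; z is assigned a quoted string literal, so it is a str

int, str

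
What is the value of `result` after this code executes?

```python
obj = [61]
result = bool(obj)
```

obj = [61]; result = True

True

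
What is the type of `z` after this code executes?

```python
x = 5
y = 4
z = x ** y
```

positive int ** positive int = int

int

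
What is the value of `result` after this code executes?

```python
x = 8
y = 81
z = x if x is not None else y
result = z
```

x = 8; y = 81; z = 8; result = 8

8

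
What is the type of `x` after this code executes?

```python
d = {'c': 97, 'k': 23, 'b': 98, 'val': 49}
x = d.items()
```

dict.items() returns dict_items view

dict_items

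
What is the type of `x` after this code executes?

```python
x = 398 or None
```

'or' returns first truthy value

int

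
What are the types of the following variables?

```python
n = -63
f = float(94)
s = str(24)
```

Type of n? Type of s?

n is assigned a bare integer (no decimal point), so it is an int; s is assigned the result of calling str(), which returns a str

int, str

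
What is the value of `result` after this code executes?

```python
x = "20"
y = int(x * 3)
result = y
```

x = '20'; y = 202020; result = 202020

202020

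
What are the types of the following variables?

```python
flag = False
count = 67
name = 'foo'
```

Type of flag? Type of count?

flag is assigned the constant False, which has type bool; count is assigned a bare integer (no decimal point), so it is an int

bool, int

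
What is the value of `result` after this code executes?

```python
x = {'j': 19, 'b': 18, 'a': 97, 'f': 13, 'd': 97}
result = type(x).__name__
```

x is dict; result = 'dict'

'dict'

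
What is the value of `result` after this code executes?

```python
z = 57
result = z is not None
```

z = 57; result = True

True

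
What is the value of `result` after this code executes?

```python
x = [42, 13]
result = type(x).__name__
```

x is list; result = 'list'

'list'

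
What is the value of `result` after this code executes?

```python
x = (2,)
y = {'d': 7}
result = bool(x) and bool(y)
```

x = (2,); y = {'d': 7}; result = True

True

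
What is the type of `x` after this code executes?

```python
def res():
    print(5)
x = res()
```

Function without return returns None

NoneType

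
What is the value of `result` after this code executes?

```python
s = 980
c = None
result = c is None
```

s = 980; c = None; result = True

True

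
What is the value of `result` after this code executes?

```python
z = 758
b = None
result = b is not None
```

z = 758; b = None; result = False

False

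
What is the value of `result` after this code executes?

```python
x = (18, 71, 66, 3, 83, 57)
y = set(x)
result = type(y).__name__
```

x is tuple; y is set; result = 'set'

'set'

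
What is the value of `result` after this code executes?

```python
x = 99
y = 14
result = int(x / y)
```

x = 99; y = 14; result = 7

7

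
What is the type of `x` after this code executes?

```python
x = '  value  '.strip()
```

str.strip() returns str

str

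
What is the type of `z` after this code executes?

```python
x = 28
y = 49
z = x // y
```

int // int = int

int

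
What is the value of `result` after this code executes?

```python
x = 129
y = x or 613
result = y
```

x = 129; y = 129; result = 129

129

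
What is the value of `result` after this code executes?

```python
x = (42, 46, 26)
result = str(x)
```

x = (42, 46, 26); result = '(42, 46, 26)'

'(42, 46, 26)'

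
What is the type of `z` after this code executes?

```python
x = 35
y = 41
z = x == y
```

Equality comparison returns bool

bool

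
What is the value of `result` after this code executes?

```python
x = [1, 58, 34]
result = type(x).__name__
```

x is list; result = 'list'

'list'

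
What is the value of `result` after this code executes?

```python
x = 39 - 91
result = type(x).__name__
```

x is int; result = 'int'

'int'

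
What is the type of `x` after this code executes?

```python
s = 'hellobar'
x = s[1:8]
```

Slicing a str returns str

str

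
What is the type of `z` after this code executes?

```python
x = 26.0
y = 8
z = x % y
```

float % int = float

float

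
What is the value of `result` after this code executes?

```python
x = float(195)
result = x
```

x = 195.0; result = 195.0

195.0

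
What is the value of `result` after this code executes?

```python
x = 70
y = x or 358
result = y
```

x = 70; y = 70; result = 70

70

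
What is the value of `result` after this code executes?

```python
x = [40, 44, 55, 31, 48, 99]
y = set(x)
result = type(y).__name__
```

x is list; y is set; result = 'set'

'set'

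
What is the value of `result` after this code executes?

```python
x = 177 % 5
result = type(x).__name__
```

x is int; result = 'int'

'int'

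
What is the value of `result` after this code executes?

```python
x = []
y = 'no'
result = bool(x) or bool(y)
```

x = []; y = 'no'; result = True

True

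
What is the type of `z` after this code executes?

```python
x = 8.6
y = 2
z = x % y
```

float % int = float

float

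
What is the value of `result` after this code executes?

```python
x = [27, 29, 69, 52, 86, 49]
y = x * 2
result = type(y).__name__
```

x is list; y is list; result = 'list'

'list'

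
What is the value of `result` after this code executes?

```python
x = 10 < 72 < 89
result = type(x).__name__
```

x is bool; result = 'bool'

'bool'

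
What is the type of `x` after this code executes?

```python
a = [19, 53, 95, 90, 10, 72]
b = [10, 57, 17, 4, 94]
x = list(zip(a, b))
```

list(zip()) returns a list of tuples

list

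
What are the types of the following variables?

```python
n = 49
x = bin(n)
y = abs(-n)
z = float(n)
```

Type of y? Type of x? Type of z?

abs() of int returns int; bin() returns str; float() returns float

int, str, float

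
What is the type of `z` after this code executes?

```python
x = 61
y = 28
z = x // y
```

int // int = int

int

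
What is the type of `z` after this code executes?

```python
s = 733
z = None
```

None has type NoneType

NoneType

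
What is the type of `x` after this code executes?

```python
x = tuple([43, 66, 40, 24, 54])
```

tuple() constructor returns tuple

tuple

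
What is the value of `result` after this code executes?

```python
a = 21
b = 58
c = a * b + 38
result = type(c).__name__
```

a is int; b is int; c is int; result = 'int'

'int'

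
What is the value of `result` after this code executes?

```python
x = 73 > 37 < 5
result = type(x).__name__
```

x is bool; result = 'bool'

'bool'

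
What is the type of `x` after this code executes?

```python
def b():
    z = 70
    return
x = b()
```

Bare return returns None

NoneType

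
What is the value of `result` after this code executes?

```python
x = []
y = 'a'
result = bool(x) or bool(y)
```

x = []; y = 'a'; result = True

True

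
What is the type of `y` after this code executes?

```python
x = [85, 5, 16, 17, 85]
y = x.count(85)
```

list.count() returns int

int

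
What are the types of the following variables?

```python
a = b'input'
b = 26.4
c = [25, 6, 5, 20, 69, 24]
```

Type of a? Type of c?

a is assigned a bytes literal (b'...' prefix); c is assigned a list literal (square brackets)

bytes, list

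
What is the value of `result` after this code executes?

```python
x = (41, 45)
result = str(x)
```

x = (41, 45); result = '(41, 45)'

'(41, 45)'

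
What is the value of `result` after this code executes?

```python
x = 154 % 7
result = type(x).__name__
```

x is int; result = 'int'

'int'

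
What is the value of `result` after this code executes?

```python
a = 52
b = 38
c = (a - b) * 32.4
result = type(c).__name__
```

a is int; b is int; c is float; result = 'float'

'float'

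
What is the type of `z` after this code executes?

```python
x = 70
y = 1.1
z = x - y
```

int - float = float

float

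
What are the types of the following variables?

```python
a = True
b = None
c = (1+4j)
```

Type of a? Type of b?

a is assigned the constant True, which has type bool; b is assigned None, whose type is NoneType

bool, NoneType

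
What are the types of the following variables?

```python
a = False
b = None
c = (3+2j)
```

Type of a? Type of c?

a is assigned the constant False, which has type bool; c is assigned (3+2j), an int plus an imaginary literal (j suffix), which evaluates to complex

bool, complex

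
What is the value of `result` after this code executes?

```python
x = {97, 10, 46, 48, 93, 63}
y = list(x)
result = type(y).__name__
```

x is set; y is list; result = 'list'

'list'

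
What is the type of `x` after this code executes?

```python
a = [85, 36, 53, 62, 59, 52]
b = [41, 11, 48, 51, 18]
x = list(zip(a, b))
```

list(zip()) returns a list of tuples

list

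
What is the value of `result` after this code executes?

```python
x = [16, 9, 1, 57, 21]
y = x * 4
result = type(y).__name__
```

x is list; y is list; result = 'list'

'list'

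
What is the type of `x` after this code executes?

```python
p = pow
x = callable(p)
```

callable() returns bool

bool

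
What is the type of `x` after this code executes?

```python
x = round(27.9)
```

round() with no decimal places returns int

int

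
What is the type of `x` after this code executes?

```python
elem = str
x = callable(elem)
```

callable() returns bool

bool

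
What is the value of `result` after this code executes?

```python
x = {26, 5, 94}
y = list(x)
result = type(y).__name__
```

x is set; y is list; result = 'list'

'list'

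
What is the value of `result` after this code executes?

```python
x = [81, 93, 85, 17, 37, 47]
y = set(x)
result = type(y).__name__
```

x is list; y is set; result = 'set'

'set'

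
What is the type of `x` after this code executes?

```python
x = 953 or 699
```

'or' returns first truthy value (int)

int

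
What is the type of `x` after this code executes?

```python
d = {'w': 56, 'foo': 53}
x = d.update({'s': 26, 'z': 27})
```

dict.update() returns None

NoneType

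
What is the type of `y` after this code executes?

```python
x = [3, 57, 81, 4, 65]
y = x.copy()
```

list.copy() returns list

list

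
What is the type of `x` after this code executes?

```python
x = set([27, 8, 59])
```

set() constructor returns set

set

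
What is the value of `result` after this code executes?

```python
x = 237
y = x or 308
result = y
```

x = 237; y = 237; result = 237

237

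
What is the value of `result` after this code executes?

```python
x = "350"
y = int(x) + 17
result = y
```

x = '350'; y = 367; result = 367

367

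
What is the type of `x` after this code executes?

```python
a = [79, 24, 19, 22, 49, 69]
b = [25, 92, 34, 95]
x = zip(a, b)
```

zip() returns a zip object

zip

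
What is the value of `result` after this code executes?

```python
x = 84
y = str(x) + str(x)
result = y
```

x = 84; y = '8484'; result = '8484'

'8484'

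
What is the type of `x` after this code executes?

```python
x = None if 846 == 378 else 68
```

846 == 378 is False, so the else branch is taken

int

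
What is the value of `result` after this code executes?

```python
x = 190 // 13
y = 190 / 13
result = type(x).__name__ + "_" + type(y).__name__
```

x is int; y is float; result = 'int_float'

'int_float'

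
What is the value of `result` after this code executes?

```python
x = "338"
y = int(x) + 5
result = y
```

x = '338'; y = 343; result = 343

343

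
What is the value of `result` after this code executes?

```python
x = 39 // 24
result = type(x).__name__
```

x is int; result = 'int'

'int'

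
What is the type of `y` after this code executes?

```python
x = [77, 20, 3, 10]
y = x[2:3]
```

Slicing a list returns a list

list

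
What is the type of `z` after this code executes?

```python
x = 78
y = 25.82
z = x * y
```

int * float = float

float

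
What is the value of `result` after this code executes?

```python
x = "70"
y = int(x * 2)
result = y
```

x = '70'; y = 7070; result = 7070

7070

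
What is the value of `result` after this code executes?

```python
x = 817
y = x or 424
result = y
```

x = 817; y = 817; result = 817

817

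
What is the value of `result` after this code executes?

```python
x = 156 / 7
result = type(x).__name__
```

x is float; result = 'float'

'float'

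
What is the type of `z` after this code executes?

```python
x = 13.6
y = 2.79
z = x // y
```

float // float = float

float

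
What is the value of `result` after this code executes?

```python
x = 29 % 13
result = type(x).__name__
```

x is int; result = 'int'

'int'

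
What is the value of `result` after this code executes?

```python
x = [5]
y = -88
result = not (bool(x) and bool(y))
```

x = [5]; y = -88; result = False

False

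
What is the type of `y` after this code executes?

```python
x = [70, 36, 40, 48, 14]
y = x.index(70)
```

list.index() returns int

int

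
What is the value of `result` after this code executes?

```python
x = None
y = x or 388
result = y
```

x = None; y = 388; result = 388

388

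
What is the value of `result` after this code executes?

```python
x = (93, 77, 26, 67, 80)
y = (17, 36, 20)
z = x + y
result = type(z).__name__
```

x is tuple; y is tuple; z is tuple; result = 'tuple'

'tuple'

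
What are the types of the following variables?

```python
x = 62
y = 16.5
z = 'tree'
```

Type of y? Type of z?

y is assigned a number with a decimal point, so it is a float; z is assigned a quoted string literal, so it is a str

float, str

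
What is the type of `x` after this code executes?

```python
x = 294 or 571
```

'or' returns first truthy value (int)

int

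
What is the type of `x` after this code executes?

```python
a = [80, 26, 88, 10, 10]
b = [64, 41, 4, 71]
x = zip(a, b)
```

zip() returns a zip object

zip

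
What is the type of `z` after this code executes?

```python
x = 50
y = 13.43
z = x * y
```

int * float = float

float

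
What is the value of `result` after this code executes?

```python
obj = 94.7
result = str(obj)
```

obj = 94.7; result = '94.7'

'94.7'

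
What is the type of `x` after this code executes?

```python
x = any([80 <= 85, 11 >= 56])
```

any() returns bool

bool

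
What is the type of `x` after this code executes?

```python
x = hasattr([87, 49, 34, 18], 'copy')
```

hasattr() returns bool

bool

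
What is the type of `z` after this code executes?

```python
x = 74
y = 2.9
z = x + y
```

int + float = float

float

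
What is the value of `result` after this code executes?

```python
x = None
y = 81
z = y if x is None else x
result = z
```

x = None; y = 81; z = 81; result = 81

81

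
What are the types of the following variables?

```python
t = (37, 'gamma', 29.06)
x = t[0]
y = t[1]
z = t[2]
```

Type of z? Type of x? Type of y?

tuple[2] is float; tuple[0] is int; tuple[1] is str

float, int, str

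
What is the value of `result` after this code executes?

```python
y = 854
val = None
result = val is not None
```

y = 854; val = None; result = False

False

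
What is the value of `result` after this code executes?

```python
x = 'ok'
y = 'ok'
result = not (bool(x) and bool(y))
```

x = 'ok'; y = 'ok'; result = False

False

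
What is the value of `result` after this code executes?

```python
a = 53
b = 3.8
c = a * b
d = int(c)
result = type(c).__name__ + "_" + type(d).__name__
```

a is int; b is float; c is float; d is int; result = 'float_int'

'float_int'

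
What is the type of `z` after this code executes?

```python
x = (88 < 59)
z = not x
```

'not' returns bool

bool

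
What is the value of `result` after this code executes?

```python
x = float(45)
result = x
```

x = 45.0; result = 45.0

45.0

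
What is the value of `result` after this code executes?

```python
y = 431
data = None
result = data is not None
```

y = 431; data = None; result = False

False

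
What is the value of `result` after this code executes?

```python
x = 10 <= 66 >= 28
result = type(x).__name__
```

x is bool; result = 'bool'

'bool'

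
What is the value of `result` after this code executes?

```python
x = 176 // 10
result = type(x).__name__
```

x is int; result = 'int'

'int'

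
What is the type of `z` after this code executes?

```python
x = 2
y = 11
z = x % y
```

int % int = int

int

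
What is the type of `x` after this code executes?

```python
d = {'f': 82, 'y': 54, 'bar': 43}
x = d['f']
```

Accessing dict[str, int] with str key returns int

int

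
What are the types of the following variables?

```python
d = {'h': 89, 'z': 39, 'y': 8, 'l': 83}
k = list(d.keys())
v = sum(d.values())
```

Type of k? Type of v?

list() converts to list; sum of ints is int

list, int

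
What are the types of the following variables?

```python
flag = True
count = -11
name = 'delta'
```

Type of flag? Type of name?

flag is assigned the constant True, which has type bool; name is assigned a quoted string literal, so it is a str

bool, str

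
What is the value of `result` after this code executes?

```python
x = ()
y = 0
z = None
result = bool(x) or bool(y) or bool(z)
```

x = (); y = 0; z = None; result = False

False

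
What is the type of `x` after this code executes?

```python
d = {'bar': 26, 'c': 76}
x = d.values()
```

.values() returns dict_values view

dict_values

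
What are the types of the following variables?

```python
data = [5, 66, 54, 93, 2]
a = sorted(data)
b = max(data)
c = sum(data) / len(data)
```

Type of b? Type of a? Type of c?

max of ints returns int; sorted() returns list; int / int = float

int, list, float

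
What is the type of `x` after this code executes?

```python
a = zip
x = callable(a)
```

callable() returns bool

bool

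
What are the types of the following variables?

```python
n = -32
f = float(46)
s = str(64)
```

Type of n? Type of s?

n is assigned a bare integer (no decimal point), so it is an int; s is assigned the result of calling str(), which returns a str

int, str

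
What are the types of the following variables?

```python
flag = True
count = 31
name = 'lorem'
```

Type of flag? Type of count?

flag is assigned the constant True, which has type bool; count is assigned a bare integer (no decimal point), so it is an int

bool, int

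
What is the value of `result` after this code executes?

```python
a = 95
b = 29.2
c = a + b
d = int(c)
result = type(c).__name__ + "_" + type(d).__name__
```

a is int; b is float; c is float; d is int; result = 'float_int'

'float_int'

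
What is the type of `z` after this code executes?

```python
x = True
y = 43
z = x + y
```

bool + int = int (bool is subclass of int)

int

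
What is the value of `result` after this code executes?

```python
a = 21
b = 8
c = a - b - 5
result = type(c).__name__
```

a is int; b is int; c is int; result = 'int'

'int'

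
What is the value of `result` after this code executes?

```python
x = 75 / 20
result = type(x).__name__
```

x is float; result = 'float'

'float'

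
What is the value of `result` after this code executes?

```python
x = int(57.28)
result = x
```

x = 57; result = 57

57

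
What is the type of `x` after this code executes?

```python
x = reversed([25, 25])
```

reversed() on a list returns list_reverseiterator

list_reverseiterator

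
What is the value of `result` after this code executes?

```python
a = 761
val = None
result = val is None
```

a = 761; val = None; result = True

True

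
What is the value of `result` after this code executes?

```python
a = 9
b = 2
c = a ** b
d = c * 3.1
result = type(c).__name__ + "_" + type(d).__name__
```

a is int; b is int; c is int; d is float; result = 'int_float'

'int_float'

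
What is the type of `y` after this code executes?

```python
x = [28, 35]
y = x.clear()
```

list.clear() returns None

NoneType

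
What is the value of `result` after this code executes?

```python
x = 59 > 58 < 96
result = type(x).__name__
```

x is bool; result = 'bool'

'bool'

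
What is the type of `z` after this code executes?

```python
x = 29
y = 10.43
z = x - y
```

int - float = float

float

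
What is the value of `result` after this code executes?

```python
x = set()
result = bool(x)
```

x = set(); result = False

False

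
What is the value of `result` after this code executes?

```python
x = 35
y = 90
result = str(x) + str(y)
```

x = 35; y = 90; result = '3590'

'3590'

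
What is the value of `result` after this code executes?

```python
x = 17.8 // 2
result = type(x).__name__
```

x is float; result = 'float'

'float'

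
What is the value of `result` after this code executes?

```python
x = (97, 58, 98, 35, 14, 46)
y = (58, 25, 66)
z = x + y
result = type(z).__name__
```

x is tuple; y is tuple; z is tuple; result = 'tuple'

'tuple'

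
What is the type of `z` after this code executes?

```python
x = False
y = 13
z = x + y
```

bool + int = int (bool is subclass of int)

int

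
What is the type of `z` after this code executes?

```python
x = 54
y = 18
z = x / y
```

int / int = float

float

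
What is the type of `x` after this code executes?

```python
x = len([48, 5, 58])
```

len() always returns int

int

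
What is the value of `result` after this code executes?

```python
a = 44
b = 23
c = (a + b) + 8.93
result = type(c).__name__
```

a is int; b is int; c is float; result = 'float'

'float'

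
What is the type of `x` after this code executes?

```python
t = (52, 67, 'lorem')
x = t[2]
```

Index 2 of tuple is a str literal

str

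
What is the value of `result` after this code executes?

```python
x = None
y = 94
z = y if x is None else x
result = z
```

x = None; y = 94; z = 94; result = 94

94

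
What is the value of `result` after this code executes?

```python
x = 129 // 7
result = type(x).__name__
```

x is int; result = 'int'

'int'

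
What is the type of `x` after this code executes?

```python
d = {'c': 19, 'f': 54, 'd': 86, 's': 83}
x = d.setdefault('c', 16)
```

dict.setdefault() returns the (existing or default) value

int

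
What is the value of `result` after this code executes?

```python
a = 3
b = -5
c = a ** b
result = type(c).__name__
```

a is int; b is int; c is float; result = 'float'

'float'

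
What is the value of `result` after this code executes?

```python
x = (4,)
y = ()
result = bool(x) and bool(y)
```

x = (4,); y = (); result = False

False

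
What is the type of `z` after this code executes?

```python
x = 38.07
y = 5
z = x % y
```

float % int = float

float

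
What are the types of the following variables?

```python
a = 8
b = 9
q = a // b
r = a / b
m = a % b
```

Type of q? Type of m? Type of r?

// returns int; % of ints returns int; / returns float

int, int, float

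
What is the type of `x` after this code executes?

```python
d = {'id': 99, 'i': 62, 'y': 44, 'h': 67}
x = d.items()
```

dict.items() returns dict_items view

dict_items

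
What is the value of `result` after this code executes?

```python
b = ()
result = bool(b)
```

b = (); result = False

False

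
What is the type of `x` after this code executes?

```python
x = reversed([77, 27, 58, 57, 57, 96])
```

reversed() on a list returns list_reverseiterator

list_reverseiterator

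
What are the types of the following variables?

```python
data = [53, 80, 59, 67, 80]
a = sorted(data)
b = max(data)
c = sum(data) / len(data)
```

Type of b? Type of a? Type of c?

max of ints returns int; sorted() returns list; int / int = float

int, list, float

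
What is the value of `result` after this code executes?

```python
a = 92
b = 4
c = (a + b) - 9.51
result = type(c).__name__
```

a is int; b is int; c is float; result = 'float'

'float'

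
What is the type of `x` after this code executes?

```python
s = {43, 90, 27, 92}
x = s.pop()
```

Popping from set[int] returns int

int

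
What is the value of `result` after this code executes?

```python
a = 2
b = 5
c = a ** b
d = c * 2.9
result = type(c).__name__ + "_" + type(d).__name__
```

a is int; b is int; c is int; d is float; result = 'int_float'

'int_float'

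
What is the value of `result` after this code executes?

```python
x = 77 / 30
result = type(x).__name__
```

x is float; result = 'float'

'float'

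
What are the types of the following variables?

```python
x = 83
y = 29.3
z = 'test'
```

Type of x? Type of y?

x is assigned a bare integer (no decimal point), so it is an int; y is assigned a number with a decimal point, so it is a float

int, float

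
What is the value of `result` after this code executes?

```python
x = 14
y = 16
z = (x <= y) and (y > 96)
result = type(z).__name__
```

x is int; y is int; z is bool; result = 'bool'

'bool'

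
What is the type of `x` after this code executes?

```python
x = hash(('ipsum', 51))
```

hash() returns int

int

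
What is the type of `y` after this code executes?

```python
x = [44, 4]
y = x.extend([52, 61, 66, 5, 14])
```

list.extend() returns None

NoneType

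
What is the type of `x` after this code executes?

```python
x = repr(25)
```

repr() returns str

str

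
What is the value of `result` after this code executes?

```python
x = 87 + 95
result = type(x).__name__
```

x is int; result = 'int'

'int'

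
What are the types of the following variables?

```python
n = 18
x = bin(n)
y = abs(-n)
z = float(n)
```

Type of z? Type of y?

float() returns float; abs() of int returns int

float, int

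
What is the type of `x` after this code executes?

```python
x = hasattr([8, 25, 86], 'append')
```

hasattr() returns bool

bool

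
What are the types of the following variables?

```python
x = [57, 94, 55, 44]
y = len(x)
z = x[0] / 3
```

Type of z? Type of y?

int / int = float; len() returns int

float, int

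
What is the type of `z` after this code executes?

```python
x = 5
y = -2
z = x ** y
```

int ** negative = float

float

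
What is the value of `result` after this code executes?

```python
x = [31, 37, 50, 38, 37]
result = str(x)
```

x = [31, 37, 50, 38, 37]; result = '[31, 37, 50, 38, 37]'

'[31, 37, 50, 38, 37]'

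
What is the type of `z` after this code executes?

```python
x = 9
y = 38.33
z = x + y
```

int + float = float

float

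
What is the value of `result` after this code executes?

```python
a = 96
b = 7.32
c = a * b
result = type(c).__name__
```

a is int; b is float; c is float; result = 'float'

'float'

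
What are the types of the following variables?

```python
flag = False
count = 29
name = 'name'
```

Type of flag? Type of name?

flag is assigned the constant False, which has type bool; name is assigned a quoted string literal, so it is a str

bool, str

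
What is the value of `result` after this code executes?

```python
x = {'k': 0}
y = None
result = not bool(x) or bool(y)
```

x = {'k': 0}; y = None; result = False

False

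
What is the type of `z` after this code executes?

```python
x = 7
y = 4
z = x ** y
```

positive int ** positive int = int

int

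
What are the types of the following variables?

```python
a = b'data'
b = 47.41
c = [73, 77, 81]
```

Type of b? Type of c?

b is assigned a number with a decimal point, so it is a float; c is assigned a list literal (square brackets)

float, list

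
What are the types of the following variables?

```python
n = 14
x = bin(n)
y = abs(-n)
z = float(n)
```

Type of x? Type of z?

bin() returns str; float() returns float

str, float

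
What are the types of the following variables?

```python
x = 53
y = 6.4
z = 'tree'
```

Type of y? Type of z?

y is assigned a number with a decimal point, so it is a float; z is assigned a quoted string literal, so it is a str

float, str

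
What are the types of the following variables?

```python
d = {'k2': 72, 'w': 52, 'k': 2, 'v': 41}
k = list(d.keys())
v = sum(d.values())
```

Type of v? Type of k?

sum of ints is int; list() converts to list

int, list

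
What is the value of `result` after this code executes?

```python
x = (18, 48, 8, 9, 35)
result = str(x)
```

x = (18, 48, 8, 9, 35); result = '(18, 48, 8, 9, 35)'

'(18, 48, 8, 9, 35)'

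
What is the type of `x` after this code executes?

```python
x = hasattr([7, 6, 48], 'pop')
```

hasattr() returns bool

bool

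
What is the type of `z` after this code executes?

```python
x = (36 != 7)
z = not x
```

'not' returns bool

bool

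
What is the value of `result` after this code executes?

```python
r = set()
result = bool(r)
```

r = set(); result = False

False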